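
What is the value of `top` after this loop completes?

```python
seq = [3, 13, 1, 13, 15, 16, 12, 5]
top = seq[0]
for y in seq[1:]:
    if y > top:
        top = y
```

Let's trace through this code step by step.

Initialize: seq = [3, 13, 1, 13, 15, 16, 12, 5]
Initialize: top = 3
Entering loop: for y in seq[1:]:
After iteration 1: y = 13, top = 13
After iteration 2: y = 1, top = 13
After iteration 3: y = 13, top = 13
After iteration 4: y = 15, top = 15
After iteration 5: y = 16, top = 16
After iteration 6: y = 12, top = 16
After iteration 7: y = 5, top = 16
Loop ends.

Final answer: 16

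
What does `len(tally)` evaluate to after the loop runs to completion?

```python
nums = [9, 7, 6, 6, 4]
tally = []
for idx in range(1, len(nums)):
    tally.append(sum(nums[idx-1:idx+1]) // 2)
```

Let's trace through this code step by step.

Initialize: nums = [9, 7, 6, 6, 4]
Initialize: tally = []
Entering loop: for idx in range(1, len(nums)):
After iteration 1: idx = 1, tally = [8]
After iteration 2: idx = 2, tally = [8, 6]
After iteration 3: idx = 3, tally = [8, 6, 6]
After iteration 4: idx = 4, tally = [8, 6, 6, 5]
Loop ends.
len(tally) = 4

Final answer: 4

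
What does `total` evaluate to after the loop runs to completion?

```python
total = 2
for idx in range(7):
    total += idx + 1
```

Let's trace through this code step by step.

Initialize: total = 2
Entering loop: for idx in range(7):
After iteration 1: idx = 0, total = 3
After iteration 2: idx = 1, total = 5
After iteration 3: idx = 2, total = 8
After iteration 4: idx = 3, total = 12
After iteration 5: idx = 4, total = 17
After iteration 6: idx = 5, total = 23
After iteration 7: idx = 6, total = 30
Loop ends.

Final answer: 30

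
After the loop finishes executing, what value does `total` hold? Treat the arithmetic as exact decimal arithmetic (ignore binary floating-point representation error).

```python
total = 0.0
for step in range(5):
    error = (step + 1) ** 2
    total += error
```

Let's trace through this code step by step.

Initialize: total = 0.0
Entering loop: for step in range(5):
After iteration 1: step = 0, total = 1.0, error = 1
After iteration 2: step = 1, total = 5.0, error = 4
After iteration 3: step = 2, total = 14.0, error = 9
After iteration 4: step = 3, total = 30.0, error = 16
After iteration 5: step = 4, total = 55.0, error = 25
Loop ends.

Final answer: 55.0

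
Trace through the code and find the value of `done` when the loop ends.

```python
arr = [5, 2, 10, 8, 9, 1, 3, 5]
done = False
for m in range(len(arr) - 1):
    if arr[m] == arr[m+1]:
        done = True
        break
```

Let's trace through this code step by step.

Initialize: arr = [5, 2, 10, 8, 9, 1, 3, 5]
Initialize: done = False
Entering loop: for m in range(len(arr) - 1):
After iteration 1: m = 0, done = False
After iteration 2: m = 1, done = False
After iteration 3: m = 2, done = False
After iteration 4: m = 3, done = False
After iteration 5: m = 4, done = False
After iteration 6: m = 5, done = False
After iteration 7: m = 6, done = False
Loop ends.

Final answer: False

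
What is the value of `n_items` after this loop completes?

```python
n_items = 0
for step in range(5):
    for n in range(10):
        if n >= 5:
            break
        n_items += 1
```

Let's trace through this code step by step.

Initialize: n_items = 0
Entering loop: for step in range(5):
After iteration 1: step = 0, n_items = 5
After iteration 2: step = 1, n_items = 10
After iteration 3: step = 2, n_items = 15
After iteration 4: step = 3, n_items = 20
After iteration 5: step = 4, n_items = 25
Loop ends.

Final answer: 25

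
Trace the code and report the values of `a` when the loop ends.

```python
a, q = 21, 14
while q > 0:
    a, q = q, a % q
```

Let's trace through this code step by step.

Initialize: a = 21
Initialize: q = 14
Entering loop: while q > 0:
After iteration 1: a = 14, q = 7
After iteration 2: a = 7, q = 0
Loop ends.

Final answer: 7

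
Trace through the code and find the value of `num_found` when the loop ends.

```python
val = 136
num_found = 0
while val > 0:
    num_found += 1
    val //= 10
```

Let's trace through this code step by step.

Initialize: val = 136
Initialize: num_found = 0
Entering loop: while val > 0:
After iteration 1: val = 13, num_found = 1
After iteration 2: val = 1, num_found = 2
After iteration 3: val = 0, num_found = 3
Loop ends.

Final answer: 3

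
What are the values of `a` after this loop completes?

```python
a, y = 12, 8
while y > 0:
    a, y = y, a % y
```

Let's trace through this code step by step.

Initialize: a = 12
Initialize: y = 8
Entering loop: while y > 0:
After iteration 1: a = 8, y = 4
After iteration 2: a = 4, y = 0
Loop ends.

Final answer: 4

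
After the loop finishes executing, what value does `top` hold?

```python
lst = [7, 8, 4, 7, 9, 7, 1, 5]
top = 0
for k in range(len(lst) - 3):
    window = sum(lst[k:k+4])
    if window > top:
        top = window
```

Let's trace through this code step by step.

Initialize: lst = [7, 8, 4, 7, 9, 7, 1, 5]
Initialize: top = 0
Entering loop: for k in range(len(lst) - 3):
After iteration 1: k = 0, top = 26, window = 26
After iteration 2: k = 1, top = 28, window = 28
After iteration 3: k = 2, top = 28, window = 27
After iteration 4: k = 3, top = 28, window = 24
After iteration 5: k = 4, top = 28, window = 22
Loop ends.

Final answer: 28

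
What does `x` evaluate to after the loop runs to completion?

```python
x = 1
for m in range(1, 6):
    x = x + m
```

Let's trace through this code step by step.

Initialize: x = 1
Entering loop: for m in range(1, 6):
After iteration 1: m = 1, x = 2
After iteration 2: m = 2, x = 4
After iteration 3: m = 3, x = 7
After iteration 4: m = 4, x = 11
After iteration 5: m = 5, x = 16
Loop ends.

Final answer: 16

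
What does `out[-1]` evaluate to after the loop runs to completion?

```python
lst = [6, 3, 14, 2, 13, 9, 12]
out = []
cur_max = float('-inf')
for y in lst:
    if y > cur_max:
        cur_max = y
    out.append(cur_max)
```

Let's trace through this code step by step.

Initialize: lst = [6, 3, 14, 2, 13, 9, 12]
Initialize: out = []
Initialize: cur_max = -inf
Entering loop: for y in lst:
After iteration 1: y = 6, out = [6], cur_max = 6
After iteration 2: y = 3, out = [6, 6], cur_max = 6
After iteration 3: y = 14, out = [6, 6, 14], cur_max = 14
After iteration 4: y = 2, out = [6, 6, 14, 14], cur_max = 14
After iteration 5: y = 13, out = [6, 6, 14, 14, 14], cur_max = 14
After iteration 6: y = 9, out = [6, 6, 14, 14, 14, 14], cur_max = 14
After iteration 7: y = 12, out = [6, 6, 14, 14, 14, 14, 14], cur_max = 14
Loop ends.
out[-1] = 14

Final answer: 14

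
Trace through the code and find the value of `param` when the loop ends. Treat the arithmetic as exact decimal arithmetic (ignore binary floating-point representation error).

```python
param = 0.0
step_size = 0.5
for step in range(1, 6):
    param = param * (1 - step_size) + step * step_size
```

Let's trace through this code step by step.

Initialize: param = 0.0
Initialize: step_size = 0.5
Entering loop: for step in range(1, 6):
After iteration 1: step = 1, param = 0.5
After iteration 2: step = 2, param = 1.25
After iteration 3: step = 3, param = 2.125
After iteration 4: step = 4, param = 3.0625
After iteration 5: step = 5, param = 4.03125
Loop ends.

Final answer: 4.03125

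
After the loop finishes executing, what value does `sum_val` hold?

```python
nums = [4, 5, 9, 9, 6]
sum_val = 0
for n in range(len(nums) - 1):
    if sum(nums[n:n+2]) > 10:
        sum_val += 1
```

Let's trace through this code step by step.

Initialize: nums = [4, 5, 9, 9, 6]
Initialize: sum_val = 0
Entering loop: for n in range(len(nums) - 1):
After iteration 1: n = 0, sum_val = 0
After iteration 2: n = 1, sum_val = 1
After iteration 3: n = 2, sum_val = 2
After iteration 4: n = 3, sum_val = 3
Loop ends.

Final answer: 3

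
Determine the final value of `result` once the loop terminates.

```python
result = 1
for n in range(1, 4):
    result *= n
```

Let's trace through this code step by step.

Initialize: result = 1
Entering loop: for n in range(1, 4):
After iteration 1: n = 1, result = 1
After iteration 2: n = 2, result = 2
After iteration 3: n = 3, result = 6
Loop ends.

Final answer: 6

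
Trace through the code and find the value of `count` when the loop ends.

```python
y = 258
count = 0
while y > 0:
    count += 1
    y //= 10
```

Let's trace through this code step by step.

Initialize: y = 258
Initialize: count = 0
Entering loop: while y > 0:
After iteration 1: y = 25, count = 1
After iteration 2: y = 2, count = 2
After iteration 3: y = 0, count = 3
Loop ends.

Final answer: 3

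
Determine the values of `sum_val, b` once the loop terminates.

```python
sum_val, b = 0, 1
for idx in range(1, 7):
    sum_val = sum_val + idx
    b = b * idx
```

Let's trace through this code step by step.

Initialize: sum_val = 0
Initialize: b = 1
Entering loop: for idx in range(1, 7):
After iteration 1: idx = 1, sum_val = 1, b = 1
After iteration 2: idx = 2, sum_val = 3, b = 2
After iteration 3: idx = 3, sum_val = 6, b = 6
After iteration 4: idx = 4, sum_val = 10, b = 24
After iteration 5: idx = 5, sum_val = 15, b = 120
After iteration 6: idx = 6, sum_val = 21, b = 720
Loop ends.

Final answer: 21, 720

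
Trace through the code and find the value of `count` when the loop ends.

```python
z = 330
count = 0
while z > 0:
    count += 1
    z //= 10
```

Let's trace through this code step by step.

Initialize: z = 330
Initialize: count = 0
Entering loop: while z > 0:
After iteration 1: z = 33, count = 1
After iteration 2: z = 3, count = 2
After iteration 3: z = 0, count = 3
Loop ends.

Final answer: 3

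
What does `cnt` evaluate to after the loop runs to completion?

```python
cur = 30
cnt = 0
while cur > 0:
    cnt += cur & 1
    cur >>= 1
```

Let's trace through this code step by step.

Initialize: cur = 30
Initialize: cnt = 0
Entering loop: while cur > 0:
After iteration 1: cur = 15, cnt = 0
After iteration 2: cur = 7, cnt = 1
After iteration 3: cur = 3, cnt = 2
After iteration 4: cur = 1, cnt = 3
After iteration 5: cur = 0, cnt = 4
Loop ends.

Final answer: 4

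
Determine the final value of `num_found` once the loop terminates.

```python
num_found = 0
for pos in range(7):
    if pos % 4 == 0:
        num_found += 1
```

Let's trace through this code step by step.

Initialize: num_found = 0
Entering loop: for pos in range(7):
After iteration 1: pos = 0, num_found = 1
After iteration 2: pos = 1, num_found = 1
After iteration 3: pos = 2, num_found = 1
After iteration 4: pos = 3, num_found = 1
After iteration 5: pos = 4, num_found = 2
After iteration 6: pos = 5, num_found = 2
After iteration 7: pos = 6, num_found = 2
Loop ends.

Final answer: 2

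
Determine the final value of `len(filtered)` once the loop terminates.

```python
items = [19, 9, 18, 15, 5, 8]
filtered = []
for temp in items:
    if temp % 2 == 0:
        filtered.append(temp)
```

Let's trace through this code step by step.

Initialize: items = [19, 9, 18, 15, 5, 8]
Initialize: filtered = []
Entering loop: for temp in items:
After iteration 1: temp = 19, filtered = []
After iteration 2: temp = 9, filtered = []
After iteration 3: temp = 18, filtered = [18]
After iteration 4: temp = 15, filtered = [18]
After iteration 5: temp = 5, filtered = [18]
After iteration 6: temp = 8, filtered = [18, 8]
Loop ends.
len(filtered) = 2

Final answer: 2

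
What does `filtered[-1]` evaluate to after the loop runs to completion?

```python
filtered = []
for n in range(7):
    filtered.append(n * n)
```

Let's trace through this code step by step.

Initialize: filtered = []
Entering loop: for n in range(7):
After iteration 1: n = 0, filtered = [0]
After iteration 2: n = 1, filtered = [0, 1]
After iteration 3: n = 2, filtered = [0, 1, 4]
After iteration 4: n = 3, filtered = [0, 1, 4, 9]
After iteration 5: n = 4, filtered = [0, 1, 4, 9, 16]
After iteration 6: n = 5, filtered = [0, 1, 4, 9, 16, 25]
After iteration 7: n = 6, filtered = [0, 1, 4, 9, 16, 25, 36]
Loop ends.
filtered[-1] = 36

Final answer: 36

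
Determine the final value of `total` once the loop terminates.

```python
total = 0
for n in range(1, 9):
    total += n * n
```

Let's trace through this code step by step.

Initialize: total = 0
Entering loop: for n in range(1, 9):
After iteration 1: n = 1, total = 1
After iteration 2: n = 2, total = 5
After iteration 3: n = 3, total = 14
After iteration 4: n = 4, total = 30
After iteration 5: n = 5, total = 55
After iteration 6: n = 6, total = 91
After iteration 7: n = 7, total = 140
After iteration 8: n = 8, total = 204
Loop ends.

Final answer: 204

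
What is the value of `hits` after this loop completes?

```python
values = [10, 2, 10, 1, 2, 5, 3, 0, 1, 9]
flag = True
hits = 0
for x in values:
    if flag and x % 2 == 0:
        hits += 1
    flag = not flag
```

Let's trace through this code step by step.

Initialize: values = [10, 2, 10, 1, 2, 5, 3, 0, 1, 9]
Initialize: flag = True
Initialize: hits = 0
Entering loop: for x in values:
After iteration 1: x = 10, flag = False, hits = 1
After iteration 2: x = 2, flag = True, hits = 1
After iteration 3: x = 10, flag = False, hits = 2
After iteration 4: x = 1, flag = True, hits = 2
After iteration 5: x = 2, flag = False, hits = 3
After iteration 6: x = 5, flag = True, hits = 3
After iteration 7: x = 3, flag = False, hits = 3
After iteration 8: x = 0, flag = True, hits = 3
After iteration 9: x = 1, flag = False, hits = 3
After iteration 10: x = 9, flag = True, hits = 3
Loop ends.

Final answer: 3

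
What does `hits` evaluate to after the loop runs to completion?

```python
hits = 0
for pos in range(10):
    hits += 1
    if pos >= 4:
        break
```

Let's trace through this code step by step.

Initialize: hits = 0
Entering loop: for pos in range(10):
After iteration 1: pos = 0, hits = 1
After iteration 2: pos = 1, hits = 2
After iteration 3: pos = 2, hits = 3
After iteration 4: pos = 3, hits = 4
After iteration 5: pos = 4, hits = 5
Loop ends.

Final answer: 5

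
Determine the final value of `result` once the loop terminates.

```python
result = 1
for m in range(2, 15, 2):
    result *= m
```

Let's trace through this code step by step.

Initialize: result = 1
Entering loop: for m in range(2, 15, 2):
After iteration 1: m = 2, result = 2
After iteration 2: m = 4, result = 8
After iteration 3: m = 6, result = 48
After iteration 4: m = 8, result = 384
After iteration 5: m = 10, result = 3840
After iteration 6: m = 12, result = 46080
After iteration 7: m = 14, result = 645120
Loop ends.

Final answer: 645120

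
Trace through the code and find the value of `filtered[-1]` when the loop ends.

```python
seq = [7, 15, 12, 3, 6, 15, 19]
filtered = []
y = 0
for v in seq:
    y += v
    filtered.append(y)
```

Let's trace through this code step by step.

Initialize: seq = [7, 15, 12, 3, 6, 15, 19]
Initialize: filtered = []
Initialize: y = 0
Entering loop: for v in seq:
After iteration 1: v = 7, filtered = [7], y = 7
After iteration 2: v = 15, filtered = [7, 22], y = 22
After iteration 3: v = 12, filtered = [7, 22, 34], y = 34
After iteration 4: v = 3, filtered = [7, 22, 34, 37], y = 37
After iteration 5: v = 6, filtered = [7, 22, 34, 37, 43], y = 43
After iteration 6: v = 15, filtered = [7, 22, 34, 37, 43, 58], y = 58
After iteration 7: v = 19, filtered = [7, 22, 34, 37, 43, 58, 77], y = 77
Loop ends.
filtered[-1] = 77

Final answer: 77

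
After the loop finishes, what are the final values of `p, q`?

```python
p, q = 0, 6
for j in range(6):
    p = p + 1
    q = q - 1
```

Let's trace through this code step by step.

Initialize: p = 0
Initialize: q = 6
Entering loop: for j in range(6):
After iteration 1: j = 0, p = 1, q = 5
After iteration 2: j = 1, p = 2, q = 4
After iteration 3: j = 2, p = 3, q = 3
After iteration 4: j = 3, p = 4, q = 2
After iteration 5: j = 4, p = 5, q = 1
After iteration 6: j = 5, p = 6, q = 0
Loop ends.

Final answer: 6, 0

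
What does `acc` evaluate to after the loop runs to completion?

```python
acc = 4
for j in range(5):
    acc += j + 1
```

Let's trace through this code step by step.

Initialize: acc = 4
Entering loop: for j in range(5):
After iteration 1: j = 0, acc = 5
After iteration 2: j = 1, acc = 7
After iteration 3: j = 2, acc = 10
After iteration 4: j = 3, acc = 14
After iteration 5: j = 4, acc = 19
Loop ends.

Final answer: 19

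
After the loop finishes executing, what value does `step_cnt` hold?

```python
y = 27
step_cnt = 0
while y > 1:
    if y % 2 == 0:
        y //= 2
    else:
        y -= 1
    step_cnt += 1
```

Let's trace through this code step by step.

Initialize: y = 27
Initialize: step_cnt = 0
Entering loop: while y > 1:
After iteration 1: y = 26, step_cnt = 1
After iteration 2: y = 13, step_cnt = 2
After iteration 3: y = 12, step_cnt = 3
After iteration 4: y = 6, step_cnt = 4
After iteration 5: y = 3, step_cnt = 5
After iteration 6: y = 2, step_cnt = 6
After iteration 7: y = 1, step_cnt = 7
Loop ends.

Final answer: 7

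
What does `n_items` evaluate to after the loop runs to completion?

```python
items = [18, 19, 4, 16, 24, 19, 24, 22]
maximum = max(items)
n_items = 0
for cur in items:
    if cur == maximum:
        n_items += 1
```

Let's trace through this code step by step.

Initialize: items = [18, 19, 4, 16, 24, 19, 24, 22]
Initialize: maximum = 24
Initialize: n_items = 0
Entering loop: for cur in items:
After iteration 1: cur = 18, n_items = 0
After iteration 2: cur = 19, n_items = 0
After iteration 3: cur = 4, n_items = 0
After iteration 4: cur = 16, n_items = 0
After iteration 5: cur = 24, n_items = 1
After iteration 6: cur = 19, n_items = 1
After iteration 7: cur = 24, n_items = 2
After iteration 8: cur = 22, n_items = 2
Loop ends.

Final answer: 2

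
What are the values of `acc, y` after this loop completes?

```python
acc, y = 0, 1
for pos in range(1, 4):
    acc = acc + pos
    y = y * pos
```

Let's trace through this code step by step.

Initialize: acc = 0
Initialize: y = 1
Entering loop: for pos in range(1, 4):
After iteration 1: pos = 1, acc = 1, y = 1
After iteration 2: pos = 2, acc = 3, y = 2
After iteration 3: pos = 3, acc = 6, y = 6
Loop ends.

Final answer: 6, 6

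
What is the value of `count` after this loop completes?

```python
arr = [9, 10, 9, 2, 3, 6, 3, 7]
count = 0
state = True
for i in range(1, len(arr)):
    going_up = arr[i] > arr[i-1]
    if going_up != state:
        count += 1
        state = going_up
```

Let's trace through this code step by step.

Initialize: arr = [9, 10, 9, 2, 3, 6, 3, 7]
Initialize: count = 0
Initialize: state = True
Entering loop: for i in range(1, len(arr)):
After iteration 1: i = 1, count = 0, state = True, going_up = True
After iteration 2: i = 2, count = 1, state = False, going_up = False
After iteration 3: i = 3, count = 1, state = False, going_up = False
After iteration 4: i = 4, count = 2, state = True, going_up = True
After iteration 5: i = 5, count = 2, state = True, going_up = True
After iteration 6: i = 6, count = 3, state = False, going_up = False
After iteration 7: i = 7, count = 4, state = True, going_up = True
Loop ends.

Final answer: 4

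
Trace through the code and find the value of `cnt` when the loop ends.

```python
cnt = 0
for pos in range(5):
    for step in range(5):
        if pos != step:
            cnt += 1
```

Let's trace through this code step by step.

Initialize: cnt = 0
Entering loop: for pos in range(5):
After iteration 1: pos = 0, cnt = 4
After iteration 2: pos = 1, cnt = 8
After iteration 3: pos = 2, cnt = 12
After iteration 4: pos = 3, cnt = 16
After iteration 5: pos = 4, cnt = 20
Loop ends.

Final answer: 20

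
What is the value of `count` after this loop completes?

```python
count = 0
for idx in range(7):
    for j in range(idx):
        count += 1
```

Let's trace through this code step by step.

Initialize: count = 0
Entering loop: for idx in range(7):
After iteration 1: idx = 0, count = 0
After iteration 2: idx = 1, count = 1, j = 0
After iteration 3: idx = 2, count = 3, j = 1
After iteration 4: idx = 3, count = 6, j = 2
After iteration 5: idx = 4, count = 10, j = 3
After iteration 6: idx = 5, count = 15, j = 4
After iteration 7: idx = 6, count = 21, j = 5
Loop ends.

Final answer: 21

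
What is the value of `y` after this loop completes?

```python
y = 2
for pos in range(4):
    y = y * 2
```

Let's trace through this code step by step.

Initialize: y = 2
Entering loop: for pos in range(4):
After iteration 1: pos = 0, y = 4
After iteration 2: pos = 1, y = 8
After iteration 3: pos = 2, y = 16
After iteration 4: pos = 3, y = 32
Loop ends.

Final answer: 32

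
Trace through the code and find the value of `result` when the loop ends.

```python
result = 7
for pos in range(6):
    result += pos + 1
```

Let's trace through this code step by step.

Initialize: result = 7
Entering loop: for pos in range(6):
After iteration 1: pos = 0, result = 8
After iteration 2: pos = 1, result = 10
After iteration 3: pos = 2, result = 13
After iteration 4: pos = 3, result = 17
After iteration 5: pos = 4, result = 22
After iteration 6: pos = 5, result = 28
Loop ends.

Final answer: 28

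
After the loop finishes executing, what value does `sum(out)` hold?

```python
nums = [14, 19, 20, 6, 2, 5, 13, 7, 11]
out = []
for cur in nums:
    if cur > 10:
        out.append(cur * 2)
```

Let's trace through this code step by step.

Initialize: nums = [14, 19, 20, 6, 2, 5, 13, 7, 11]
Initialize: out = []
Entering loop: for cur in nums:
After iteration 1: cur = 14, out = [28]
After iteration 2: cur = 19, out = [28, 38]
After iteration 3: cur = 20, out = [28, 38, 40]
After iteration 4: cur = 6, out = [28, 38, 40]
After iteration 5: cur = 2, out = [28, 38, 40]
After iteration 6: cur = 5, out = [28, 38, 40]
After iteration 7: cur = 13, out = [28, 38, 40, 26]
After iteration 8: cur = 7, out = [28, 38, 40, 26]
After iteration 9: cur = 11, out = [28, 38, 40, 26, 22]
Loop ends.
sum(out) = 154

Final answer: 154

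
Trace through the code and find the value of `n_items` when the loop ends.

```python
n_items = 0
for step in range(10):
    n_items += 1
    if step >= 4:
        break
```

Let's trace through this code step by step.

Initialize: n_items = 0
Entering loop: for step in range(10):
After iteration 1: step = 0, n_items = 1
After iteration 2: step = 1, n_items = 2
After iteration 3: step = 2, n_items = 3
After iteration 4: step = 3, n_items = 4
After iteration 5: step = 4, n_items = 5
Loop ends.

Final answer: 5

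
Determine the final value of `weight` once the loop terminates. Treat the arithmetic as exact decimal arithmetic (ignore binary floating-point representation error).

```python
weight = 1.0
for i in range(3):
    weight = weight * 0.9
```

Let's trace through this code step by step.

Initialize: weight = 1.0
Entering loop: for i in range(3):
After iteration 1: i = 0, weight = 0.9
After iteration 2: i = 1, weight = 0.81
After iteration 3: i = 2, weight = 0.729
Loop ends.

Final answer: 0.729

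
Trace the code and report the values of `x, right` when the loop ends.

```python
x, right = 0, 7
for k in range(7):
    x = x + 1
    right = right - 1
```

Let's trace through this code step by step.

Initialize: x = 0
Initialize: right = 7
Entering loop: for k in range(7):
After iteration 1: k = 0, x = 1, right = 6
After iteration 2: k = 1, x = 2, right = 5
After iteration 3: k = 2, x = 3, right = 4
After iteration 4: k = 3, x = 4, right = 3
After iteration 5: k = 4, x = 5, right = 2
After iteration 6: k = 5, x = 6, right = 1
After iteration 7: k = 6, x = 7, right = 0
Loop ends.

Final answer: 7, 0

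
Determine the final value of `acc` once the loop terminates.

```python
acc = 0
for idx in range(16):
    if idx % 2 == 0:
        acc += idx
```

Let's trace through this code step by step.

Initialize: acc = 0
Entering loop: for idx in range(16):
After iteration 1: idx = 0, acc = 0
After iteration 2: idx = 1, acc = 0
After iteration 3: idx = 2, acc = 2
After iteration 4: idx = 3, acc = 2
After iteration 5: idx = 4, acc = 6
After iteration 6: idx = 5, acc = 6
After iteration 7: idx = 6, acc = 12
After iteration 8: idx = 7, acc = 12
After iteration 9: idx = 8, acc = 20
After iteration 10: idx = 9, acc = 20
After iteration 11: idx = 10, acc = 30
After iteration 12: idx = 11, acc = 30
After iteration 13: idx = 12, acc = 42
After iteration 14: idx = 13, acc = 42
After iteration 15: idx = 14, acc = 56
After iteration 16: idx = 15, acc = 56
Loop ends.

Final answer: 56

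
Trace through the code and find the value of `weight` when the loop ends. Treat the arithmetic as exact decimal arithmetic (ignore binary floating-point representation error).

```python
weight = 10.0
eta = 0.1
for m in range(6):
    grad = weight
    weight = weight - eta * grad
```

Let's trace through this code step by step.

Initialize: weight = 10.0
Initialize: eta = 0.1
Entering loop: for m in range(6):
After iteration 1: m = 0, weight = 9.0, grad = 10.0
After iteration 2: m = 1, weight = 8.1, grad = 9.0
After iteration 3: m = 2, weight = 7.29, grad = 8.1
After iteration 4: m = 3, weight = 6.561, grad = 7.29
After iteration 5: m = 4, weight = 5.9049, grad = 6.561
After iteration 6: m = 5, weight = 5.31441, grad = 5.9049
Loop ends.

Final answer: 5.31441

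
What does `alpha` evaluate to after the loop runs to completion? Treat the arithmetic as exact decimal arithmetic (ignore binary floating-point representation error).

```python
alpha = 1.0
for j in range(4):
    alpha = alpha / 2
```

Let's trace through this code step by step.

Initialize: alpha = 1.0
Entering loop: for j in range(4):
After iteration 1: j = 0, alpha = 0.5
After iteration 2: j = 1, alpha = 0.25
After iteration 3: j = 2, alpha = 0.125
After iteration 4: j = 3, alpha = 0.0625
Loop ends.

Final answer: 0.0625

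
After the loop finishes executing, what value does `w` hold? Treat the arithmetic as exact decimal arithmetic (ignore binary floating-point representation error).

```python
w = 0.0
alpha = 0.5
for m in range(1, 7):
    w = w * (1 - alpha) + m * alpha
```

Let's trace through this code step by step.

Initialize: w = 0.0
Initialize: alpha = 0.5
Entering loop: for m in range(1, 7):
After iteration 1: m = 1, w = 0.5
After iteration 2: m = 2, w = 1.25
After iteration 3: m = 3, w = 2.125
After iteration 4: m = 4, w = 3.0625
After iteration 5: m = 5, w = 4.03125
After iteration 6: m = 6, w = 5.015625
Loop ends.

Final answer: 5.015625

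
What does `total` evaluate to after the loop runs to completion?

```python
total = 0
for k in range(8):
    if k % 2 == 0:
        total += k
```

Let's trace through this code step by step.

Initialize: total = 0
Entering loop: for k in range(8):
After iteration 1: k = 0, total = 0
After iteration 2: k = 1, total = 0
After iteration 3: k = 2, total = 2
After iteration 4: k = 3, total = 2
After iteration 5: k = 4, total = 6
After iteration 6: k = 5, total = 6
After iteration 7: k = 6, total = 12
After iteration 8: k = 7, total = 12
Loop ends.

Final answer: 12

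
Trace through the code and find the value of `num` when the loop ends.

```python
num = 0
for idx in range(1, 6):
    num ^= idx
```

Let's trace through this code step by step.

Initialize: num = 0
Entering loop: for idx in range(1, 6):
After iteration 1: idx = 1, num = 1
After iteration 2: idx = 2, num = 3
After iteration 3: idx = 3, num = 0
After iteration 4: idx = 4, num = 4
After iteration 5: idx = 5, num = 1
Loop ends.

Final answer: 1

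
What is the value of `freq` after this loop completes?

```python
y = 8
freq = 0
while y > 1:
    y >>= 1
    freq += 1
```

Let's trace through this code step by step.

Initialize: y = 8
Initialize: freq = 0
Entering loop: while y > 1:
After iteration 1: y = 4, freq = 1
After iteration 2: y = 2, freq = 2
After iteration 3: y = 1, freq = 3
Loop ends.

Final answer: 3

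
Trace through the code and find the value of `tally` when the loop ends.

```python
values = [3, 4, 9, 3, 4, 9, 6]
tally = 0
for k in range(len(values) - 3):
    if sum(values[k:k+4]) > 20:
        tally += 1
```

Let's trace through this code step by step.

Initialize: values = [3, 4, 9, 3, 4, 9, 6]
Initialize: tally = 0
Entering loop: for k in range(len(values) - 3):
After iteration 1: k = 0, tally = 0
After iteration 2: k = 1, tally = 0
After iteration 3: k = 2, tally = 1
After iteration 4: k = 3, tally = 2
Loop ends.

Final answer: 2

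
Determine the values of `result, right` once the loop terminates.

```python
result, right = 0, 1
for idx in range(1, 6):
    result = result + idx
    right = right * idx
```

Let's trace through this code step by step.

Initialize: result = 0
Initialize: right = 1
Entering loop: for idx in range(1, 6):
After iteration 1: idx = 1, result = 1, right = 1
After iteration 2: idx = 2, result = 3, right = 2
After iteration 3: idx = 3, result = 6, right = 6
After iteration 4: idx = 4, result = 10, right = 24
After iteration 5: idx = 5, result = 15, right = 120
Loop ends.

Final answer: 15, 120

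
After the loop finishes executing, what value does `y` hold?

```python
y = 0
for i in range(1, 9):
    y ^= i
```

Let's trace through this code step by step.

Initialize: y = 0
Entering loop: for i in range(1, 9):
After iteration 1: i = 1, y = 1
After iteration 2: i = 2, y = 3
After iteration 3: i = 3, y = 0
After iteration 4: i = 4, y = 4
After iteration 5: i = 5, y = 1
After iteration 6: i = 6, y = 7
After iteration 7: i = 7, y = 0
After iteration 8: i = 8, y = 8
Loop ends.

Final answer: 8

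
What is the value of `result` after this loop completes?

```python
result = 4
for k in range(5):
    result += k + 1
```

Let's trace through this code step by step.

Initialize: result = 4
Entering loop: for k in range(5):
After iteration 1: k = 0, result = 5
After iteration 2: k = 1, result = 7
After iteration 3: k = 2, result = 10
After iteration 4: k = 3, result = 14
After iteration 5: k = 4, result = 19
Loop ends.

Final answer: 19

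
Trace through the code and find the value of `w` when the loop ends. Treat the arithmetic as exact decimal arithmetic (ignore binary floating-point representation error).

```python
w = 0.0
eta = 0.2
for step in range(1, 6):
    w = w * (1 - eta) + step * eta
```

Let's trace through this code step by step.

Initialize: w = 0.0
Initialize: eta = 0.2
Entering loop: for step in range(1, 6):
After iteration 1: step = 1, w = 0.2
After iteration 2: step = 2, w = 0.56
After iteration 3: step = 3, w = 1.048
After iteration 4: step = 4, w = 1.6384
After iteration 5: step = 5, w = 2.31072
Loop ends.

Final answer: 2.31072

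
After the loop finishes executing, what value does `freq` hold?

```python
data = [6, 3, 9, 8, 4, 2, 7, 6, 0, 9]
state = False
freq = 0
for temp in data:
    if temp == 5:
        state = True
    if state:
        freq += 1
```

Let's trace through this code step by step.

Initialize: data = [6, 3, 9, 8, 4, 2, 7, 6, 0, 9]
Initialize: state = False
Initialize: freq = 0
Entering loop: for temp in data:
After iteration 1: temp = 6, freq = 0
After iteration 2: temp = 3, freq = 0
After iteration 3: temp = 9, freq = 0
After iteration 4: temp = 8, freq = 0
After iteration 5: temp = 4, freq = 0
After iteration 6: temp = 2, freq = 0
After iteration 7: temp = 7, freq = 0
After iteration 8: temp = 6, freq = 0
After iteration 9: temp = 0, freq = 0
After iteration 10: temp = 9, freq = 0
Loop ends.

Final answer: 0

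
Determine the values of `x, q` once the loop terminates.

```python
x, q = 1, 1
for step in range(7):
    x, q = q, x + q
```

Let's trace through this code step by step.

Initialize: x = 1
Initialize: q = 1
Entering loop: for step in range(7):
After iteration 1: step = 0, x = 1, q = 2
After iteration 2: step = 1, x = 2, q = 3
After iteration 3: step = 2, x = 3, q = 5
After iteration 4: step = 3, x = 5, q = 8
After iteration 5: step = 4, x = 8, q = 13
After iteration 6: step = 5, x = 13, q = 21
After iteration 7: step = 6, x = 21, q = 34
Loop ends.

Final answer: 21, 34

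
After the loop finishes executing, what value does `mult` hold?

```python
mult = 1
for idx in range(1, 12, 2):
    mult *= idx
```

Let's trace through this code step by step.

Initialize: mult = 1
Entering loop: for idx in range(1, 12, 2):
After iteration 1: idx = 1, mult = 1
After iteration 2: idx = 3, mult = 3
After iteration 3: idx = 5, mult = 15
After iteration 4: idx = 7, mult = 105
After iteration 5: idx = 9, mult = 945
After iteration 6: idx = 11, mult = 10395
Loop ends.

Final answer: 10395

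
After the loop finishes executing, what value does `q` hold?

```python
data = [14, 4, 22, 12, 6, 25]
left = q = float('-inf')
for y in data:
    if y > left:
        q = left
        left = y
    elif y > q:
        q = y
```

Let's trace through this code step by step.

Initialize: data = [14, 4, 22, 12, 6, 25]
Initialize: left = -inf
Initialize: q = -inf
Entering loop: for y in data:
After iteration 1: y = 14, left = 14, q = -inf
After iteration 2: y = 4, left = 14, q = 4
After iteration 3: y = 22, left = 22, q = 14
After iteration 4: y = 12, left = 22, q = 14
After iteration 5: y = 6, left = 22, q = 14
After iteration 6: y = 25, left = 25, q = 22
Loop ends.

Final answer: 22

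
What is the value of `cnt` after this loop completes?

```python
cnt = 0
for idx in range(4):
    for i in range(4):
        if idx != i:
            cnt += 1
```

Let's trace through this code step by step.

Initialize: cnt = 0
Entering loop: for idx in range(4):
After iteration 1: idx = 0, cnt = 3
After iteration 2: idx = 1, cnt = 6
After iteration 3: idx = 2, cnt = 9
After iteration 4: idx = 3, cnt = 12
Loop ends.

Final answer: 12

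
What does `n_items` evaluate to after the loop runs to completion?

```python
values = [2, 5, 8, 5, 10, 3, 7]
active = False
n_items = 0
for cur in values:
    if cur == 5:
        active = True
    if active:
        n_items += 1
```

Let's trace through this code step by step.

Initialize: values = [2, 5, 8, 5, 10, 3, 7]
Initialize: active = False
Initialize: n_items = 0
Entering loop: for cur in values:
After iteration 1: cur = 2, active = False, n_items = 0
After iteration 2: cur = 5, active = True, n_items = 1
After iteration 3: cur = 8, active = True, n_items = 2
After iteration 4: cur = 5, active = True, n_items = 3
After iteration 5: cur = 10, active = True, n_items = 4
After iteration 6: cur = 3, active = True, n_items = 5
After iteration 7: cur = 7, active = True, n_items = 6
Loop ends.

Final answer: 6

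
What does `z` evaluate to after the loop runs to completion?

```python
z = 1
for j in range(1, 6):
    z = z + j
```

Let's trace through this code step by step.

Initialize: z = 1
Entering loop: for j in range(1, 6):
After iteration 1: j = 1, z = 2
After iteration 2: j = 2, z = 4
After iteration 3: j = 3, z = 7
After iteration 4: j = 4, z = 11
After iteration 5: j = 5, z = 16
Loop ends.

Final answer: 16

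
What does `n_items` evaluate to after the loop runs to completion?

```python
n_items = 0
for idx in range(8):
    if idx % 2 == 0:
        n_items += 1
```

Let's trace through this code step by step.

Initialize: n_items = 0
Entering loop: for idx in range(8):
After iteration 1: idx = 0, n_items = 1
After iteration 2: idx = 1, n_items = 1
After iteration 3: idx = 2, n_items = 2
After iteration 4: idx = 3, n_items = 2
After iteration 5: idx = 4, n_items = 3
After iteration 6: idx = 5, n_items = 3
After iteration 7: idx = 6, n_items = 4
After iteration 8: idx = 7, n_items = 4
Loop ends.

Final answer: 4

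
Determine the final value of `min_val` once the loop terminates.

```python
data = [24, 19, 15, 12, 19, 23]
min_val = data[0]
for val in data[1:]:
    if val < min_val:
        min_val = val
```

Let's trace through this code step by step.

Initialize: data = [24, 19, 15, 12, 19, 23]
Initialize: min_val = 24
Entering loop: for val in data[1:]:
After iteration 1: val = 19, min_val = 19
After iteration 2: val = 15, min_val = 15
After iteration 3: val = 12, min_val = 12
After iteration 4: val = 19, min_val = 12
After iteration 5: val = 23, min_val = 12
Loop ends.

Final answer: 12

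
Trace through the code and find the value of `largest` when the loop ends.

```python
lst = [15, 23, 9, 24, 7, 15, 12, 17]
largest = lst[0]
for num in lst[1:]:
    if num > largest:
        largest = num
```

Let's trace through this code step by step.

Initialize: lst = [15, 23, 9, 24, 7, 15, 12, 17]
Initialize: largest = 15
Entering loop: for num in lst[1:]:
After iteration 1: num = 23, largest = 23
After iteration 2: num = 9, largest = 23
After iteration 3: num = 24, largest = 24
After iteration 4: num = 7, largest = 24
After iteration 5: num = 15, largest = 24
After iteration 6: num = 12, largest = 24
After iteration 7: num = 17, largest = 24
Loop ends.

Final answer: 24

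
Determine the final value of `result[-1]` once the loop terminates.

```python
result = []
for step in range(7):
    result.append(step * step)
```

Let's trace through this code step by step.

Initialize: result = []
Entering loop: for step in range(7):
After iteration 1: step = 0, result = [0]
After iteration 2: step = 1, result = [0, 1]
After iteration 3: step = 2, result = [0, 1, 4]
After iteration 4: step = 3, result = [0, 1, 4, 9]
After iteration 5: step = 4, result = [0, 1, 4, 9, 16]
After iteration 6: step = 5, result = [0, 1, 4, 9, 16, 25]
After iteration 7: step = 6, result = [0, 1, 4, 9, 16, 25, 36]
Loop ends.
result[-1] = 36

Final answer: 36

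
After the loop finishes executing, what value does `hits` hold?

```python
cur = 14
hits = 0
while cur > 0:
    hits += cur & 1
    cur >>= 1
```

Let's trace through this code step by step.

Initialize: cur = 14
Initialize: hits = 0
Entering loop: while cur > 0:
After iteration 1: cur = 7, hits = 0
After iteration 2: cur = 3, hits = 1
After iteration 3: cur = 1, hits = 2
After iteration 4: cur = 0, hits = 3
Loop ends.

Final answer: 3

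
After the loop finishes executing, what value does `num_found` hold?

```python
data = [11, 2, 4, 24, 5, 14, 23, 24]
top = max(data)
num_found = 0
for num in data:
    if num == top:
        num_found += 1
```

Let's trace through this code step by step.

Initialize: data = [11, 2, 4, 24, 5, 14, 23, 24]
Initialize: top = 24
Initialize: num_found = 0
Entering loop: for num in data:
After iteration 1: num = 11, num_found = 0
After iteration 2: num = 2, num_found = 0
After iteration 3: num = 4, num_found = 0
After iteration 4: num = 24, num_found = 1
After iteration 5: num = 5, num_found = 1
After iteration 6: num = 14, num_found = 1
After iteration 7: num = 23, num_found = 1
After iteration 8: num = 24, num_found = 2
Loop ends.

Final answer: 2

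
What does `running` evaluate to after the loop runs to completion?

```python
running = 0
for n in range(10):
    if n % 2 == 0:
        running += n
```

Let's trace through this code step by step.

Initialize: running = 0
Entering loop: for n in range(10):
After iteration 1: n = 0, running = 0
After iteration 2: n = 1, running = 0
After iteration 3: n = 2, running = 2
After iteration 4: n = 3, running = 2
After iteration 5: n = 4, running = 6
After iteration 6: n = 5, running = 6
After iteration 7: n = 6, running = 12
After iteration 8: n = 7, running = 12
After iteration 9: n = 8, running = 20
After iteration 10: n = 9, running = 20
Loop ends.

Final answer: 20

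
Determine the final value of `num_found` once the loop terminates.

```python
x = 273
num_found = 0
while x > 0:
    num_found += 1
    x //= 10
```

Let's trace through this code step by step.

Initialize: x = 273
Initialize: num_found = 0
Entering loop: while x > 0:
After iteration 1: x = 27, num_found = 1
After iteration 2: x = 2, num_found = 2
After iteration 3: x = 0, num_found = 3
Loop ends.

Final answer: 3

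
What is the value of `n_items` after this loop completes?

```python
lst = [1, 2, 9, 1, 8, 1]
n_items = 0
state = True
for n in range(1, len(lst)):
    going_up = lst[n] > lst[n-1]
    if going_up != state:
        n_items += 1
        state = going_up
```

Let's trace through this code step by step.

Initialize: lst = [1, 2, 9, 1, 8, 1]
Initialize: n_items = 0
Initialize: state = True
Entering loop: for n in range(1, len(lst)):
After iteration 1: n = 1, n_items = 0, state = True, going_up = True
After iteration 2: n = 2, n_items = 0, state = True, going_up = True
After iteration 3: n = 3, n_items = 1, state = False, going_up = False
After iteration 4: n = 4, n_items = 2, state = True, going_up = True
After iteration 5: n = 5, n_items = 3, state = False, going_up = False
Loop ends.

Final answer: 3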